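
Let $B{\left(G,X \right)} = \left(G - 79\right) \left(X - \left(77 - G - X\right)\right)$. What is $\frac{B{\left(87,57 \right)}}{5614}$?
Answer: $\frac{496}{2807} \approx 0.1767$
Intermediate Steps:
$B{\left(G,X \right)} = \left(-79 + G\right) \left(-77 + G + 2 X\right)$ ($B{\left(G,X \right)} = \left(-79 + G\right) \left(X + \left(-77 + G + X\right)\right) = \left(-79 + G\right) \left(-77 + G + 2 X\right)$)
$\frac{B{\left(87,57 \right)}}{5614} = \frac{6083 + 87^{2} - 9006 - 13572 + 2 \cdot 87 \cdot 57}{5614} = \left(6083 + 7569 - 9006 - 13572 + 9918\right) \frac{1}{5614} = 992 \cdot \frac{1}{5614} = \frac{496}{2807}$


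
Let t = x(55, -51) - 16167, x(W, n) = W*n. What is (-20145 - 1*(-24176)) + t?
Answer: -14941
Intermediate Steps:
t = -18972 (t = 55*(-51) - 16167 = -2805 - 16167 = -18972)
(-20145 - 1*(-24176)) + t = (-20145 - 1*(-24176)) - 18972 = (-20145 + 24176) - 18972 = 4031 - 18972 = -14941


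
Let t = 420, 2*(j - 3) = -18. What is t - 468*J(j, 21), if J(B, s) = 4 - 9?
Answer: 2760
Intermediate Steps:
j = -6 (j = 3 + (½)*(-18) = 3 - 9 = -6)
J(B, s) = -5
t - 468*J(j, 21) = 420 - 468*(-5) = 420 + 2340 = 2760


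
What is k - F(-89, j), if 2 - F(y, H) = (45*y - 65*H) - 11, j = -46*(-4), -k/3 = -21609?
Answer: 48849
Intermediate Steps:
k = 64827 (k = -3*(-21609) = 64827)
j = 184
F(y, H) = 13 - 45*y + 65*H (F(y, H) = 2 - ((45*y - 65*H) - 11) = 2 - ((-65*H + 45*y) - 11) = 2 - (-11 - 65*H + 45*y) = 2 + (11 - 45*y + 65*H) = 13 - 45*y + 65*H)
k - F(-89, j) = 64827 - (13 - 45*(-89) + 65*184) = 64827 - (13 + 4005 + 11960) = 64827 - 1*15978 = 64827 - 15978 = 48849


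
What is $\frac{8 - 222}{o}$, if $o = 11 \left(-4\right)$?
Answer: $\frac{107}{22} \approx 4.8636$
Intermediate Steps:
$o = -44$
$\frac{8 - 222}{o} = \frac{8 - 222}{-44} = \left(-214\right) \left(- \frac{1}{44}\right) = \frac{107}{22}$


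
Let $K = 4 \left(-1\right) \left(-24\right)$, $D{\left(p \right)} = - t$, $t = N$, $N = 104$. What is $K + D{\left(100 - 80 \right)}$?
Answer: $-8$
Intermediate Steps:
$t = 104$
$D{\left(p \right)} = -104$ ($D{\left(p \right)} = \left(-1\right) 104 = -104$)
$K = 96$ ($K = \left(-4\right) \left(-24\right) = 96$)
$K + D{\left(100 - 80 \right)} = 96 - 104 = -8$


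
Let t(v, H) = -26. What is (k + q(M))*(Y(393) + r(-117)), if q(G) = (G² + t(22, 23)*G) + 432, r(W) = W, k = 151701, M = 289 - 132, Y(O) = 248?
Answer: 22623700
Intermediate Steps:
M = 157
q(G) = 432 + G² - 26*G (q(G) = (G² - 26*G) + 432 = 432 + G² - 26*G)
(k + q(M))*(Y(393) + r(-117)) = (151701 + (432 + 157² - 26*157))*(248 - 117) = (151701 + (432 + 24649 - 4082))*131 = (151701 + 20999)*131 = 172700*131 = 22623700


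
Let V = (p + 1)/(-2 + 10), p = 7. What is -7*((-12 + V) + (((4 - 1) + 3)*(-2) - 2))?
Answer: 175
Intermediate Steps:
V = 1 (V = (7 + 1)/(-2 + 10) = 8/8 = 8*(⅛) = 1)
-7*((-12 + V) + (((4 - 1) + 3)*(-2) - 2)) = -7*((-12 + 1) + (((4 - 1) + 3)*(-2) - 2)) = -7*(-11 + ((3 + 3)*(-2) - 2)) = -7*(-11 + (6*(-2) - 2)) = -7*(-11 + (-12 - 2)) = -7*(-11 - 14) = -7*(-25) = 175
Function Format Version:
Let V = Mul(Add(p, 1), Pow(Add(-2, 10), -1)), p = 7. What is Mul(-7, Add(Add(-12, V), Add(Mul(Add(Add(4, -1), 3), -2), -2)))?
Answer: 175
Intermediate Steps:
V = 1 (V = Mul(Add(7, 1), Pow(Add(-2, 10), -1)) = Mul(8, Pow(8, -1)) = Mul(8, Rational(1, 8)) = 1)
Mul(-7, Add(Add(-12, V), Add(Mul(Add(Add(4, -1), 3), -2), -2))) = Mul(-7, Add(Add(-12, 1), Add(Mul(Add(Add(4, -1), 3), -2), -2))) = Mul(-7, Add(-11, Add(Mul(Add(3, 3), -2), -2))) = Mul(-7, Add(-11, Add(Mul(6, -2), -2))) = Mul(-7, Add(-11, Add(-12, -2))) = Mul(-7, Add(-11, -14)) = Mul(-7, -25) = 175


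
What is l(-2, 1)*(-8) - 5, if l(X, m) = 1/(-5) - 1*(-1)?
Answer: -57/5 ≈ -11.400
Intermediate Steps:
l(X, m) = ⅘ (l(X, m) = -⅕ + 1 = ⅘)
l(-2, 1)*(-8) - 5 = (⅘)*(-8) - 5 = -32/5 - 5 = -57/5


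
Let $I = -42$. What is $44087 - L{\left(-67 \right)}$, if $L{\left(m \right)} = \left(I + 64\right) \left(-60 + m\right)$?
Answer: $46881$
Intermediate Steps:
$L{\left(m \right)} = -1320 + 22 m$ ($L{\left(m \right)} = \left(-42 + 64\right) \left(-60 + m\right) = 22 \left(-60 + m\right) = -1320 + 22 m$)
$44087 - L{\left(-67 \right)} = 44087 - \left(-1320 + 22 \left(-67\right)\right) = 44087 - \left(-1320 - 1474\right) = 44087 - -2794 = 44087 + 2794 = 46881$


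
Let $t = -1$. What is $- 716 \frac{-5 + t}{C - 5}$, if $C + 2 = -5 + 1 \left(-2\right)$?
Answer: $- \frac{2148}{7} \approx -306.86$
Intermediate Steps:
$C = -9$ ($C = -2 + \left(-5 + 1 \left(-2\right)\right) = -2 - 7 = -9$)
$- 716 \frac{-5 + t}{C - 5} = - 716 \frac{-5 - 1}{-9 - 5} = - 716 \left(- \frac{6}{-14}\right) = - 716 \left(\left(-6\right) \left(- \frac{1}{14}\right)\right) = \left(-716\right) \frac{3}{7} = - \frac{2148}{7}$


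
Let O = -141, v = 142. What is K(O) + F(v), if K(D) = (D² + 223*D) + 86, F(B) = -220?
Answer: -11696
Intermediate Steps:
K(D) = 86 + D² + 223*D
K(O) + F(v) = (86 + (-141)² + 223*(-141)) - 220 = (86 + 19881 - 31443) - 220 = -11476 - 220 = -11696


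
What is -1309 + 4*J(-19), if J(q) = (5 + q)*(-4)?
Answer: -1085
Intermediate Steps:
J(q) = -20 - 4*q
-1309 + 4*J(-19) = -1309 + 4*(-20 - 4*(-19)) = -1309 + 4*(-20 + 76) = -1309 + 4*56 = -1309 + 224 = -1085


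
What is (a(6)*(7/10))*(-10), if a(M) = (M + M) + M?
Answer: -126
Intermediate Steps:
a(M) = 3*M (a(M) = 2*M + M = 3*M)
(a(6)*(7/10))*(-10) = ((3*6)*(7/10))*(-10) = (18*(7*(⅒)))*(-10) = (18*(7/10))*(-10) = (63/5)*(-10) = -126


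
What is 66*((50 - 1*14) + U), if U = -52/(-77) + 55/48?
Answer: 139787/56 ≈ 2496.2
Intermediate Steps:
U = 6731/3696 (U = -52*(-1/77) + 55*(1/48) = 52/77 + 55/48 = 6731/3696 ≈ 1.8212)
66*((50 - 1*14) + U) = 66*((50 - 1*14) + 6731/3696) = 66*((50 - 14) + 6731/3696) = 66*(36 + 6731/3696) = 66*(139787/3696) = 139787/56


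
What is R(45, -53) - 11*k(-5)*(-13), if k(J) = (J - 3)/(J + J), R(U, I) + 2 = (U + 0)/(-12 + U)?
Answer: 6257/55 ≈ 113.76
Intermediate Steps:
R(U, I) = -2 + U/(-12 + U) (R(U, I) = -2 + (U + 0)/(-12 + U) = -2 + U/(-12 + U))
k(J) = (-3 + J)/(2*J) (k(J) = (-3 + J)/((2*J)) = (-3 + J)*(1/(2*J)) = (-3 + J)/(2*J))
R(45, -53) - 11*k(-5)*(-13) = (24 - 1*45)/(-12 + 45) - 11*(-3 - 5)/(2*(-5))*(-13) = (24 - 45)/33 - 11*(-1)*(-8)/(2*5)*(-13) = (1/33)*(-21) - 11*4/5*(-13) = -7/11 - 44/5*(-13) = -7/11 + 572/5 = 6257/55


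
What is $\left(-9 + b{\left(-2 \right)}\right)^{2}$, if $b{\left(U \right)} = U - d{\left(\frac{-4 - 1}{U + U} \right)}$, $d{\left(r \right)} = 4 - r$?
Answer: $\frac{3025}{16} \approx 189.06$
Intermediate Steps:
$b{\left(U \right)} = -4 + U - \frac{5}{2 U}$ ($b{\left(U \right)} = U - \left(4 - \frac{-4 - 1}{U + U}\right) = U - \left(4 - - \frac{5}{2 U}\right) = U - \left(4 + \frac{5}{2 U}\right) = -4 + U - \frac{5}{2 U}$)
$\left(-9 + b{\left(-2 \right)}\right)^{2} = \left(-9 - \left(6 - \frac{5}{4}\right)\right)^{2} = \left(-9 - \frac{19}{4}\right)^{2} = \left(- \frac{55}{4}\right)^{2} = \frac{3025}{16}$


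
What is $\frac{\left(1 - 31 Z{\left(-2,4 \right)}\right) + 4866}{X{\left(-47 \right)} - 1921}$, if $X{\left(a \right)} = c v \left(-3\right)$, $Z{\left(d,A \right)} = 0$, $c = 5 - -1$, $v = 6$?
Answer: $- \frac{4867}{2029} \approx -2.3987$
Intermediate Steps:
$c = 6$ ($c = 5 + 1 = 6$)
$X{\left(a \right)} = -108$ ($X{\left(a \right)} = 6 \cdot 6 \left(-3\right) = 6 \left(-18\right) = -108$)
$\frac{\left(1 - 31 Z{\left(-2,4 \right)}\right) + 4866}{X{\left(-47 \right)} - 1921} = \frac{\left(1 - 0\right) + 4866}{-108 - 1921} = \frac{\left(1 + 0\right) + 4866}{-2029} = \left(1 + 4866\right) \left(- \frac{1}{2029}\right) = 4867 \left(- \frac{1}{2029}\right) = - \frac{4867}{2029}$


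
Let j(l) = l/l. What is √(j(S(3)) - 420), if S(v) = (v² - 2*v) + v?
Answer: I*√419 ≈ 20.469*I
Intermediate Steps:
S(v) = v² - v
j(l) = 1
√(j(S(3)) - 420) = √(1 - 420) = √(-419) = I*√419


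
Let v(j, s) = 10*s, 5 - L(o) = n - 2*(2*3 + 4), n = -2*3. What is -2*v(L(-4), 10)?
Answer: -200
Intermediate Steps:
n = -6
L(o) = 31 (L(o) = 5 - (-6 - 2*(2*3 + 4)) = 5 - (-6 - 2*(6 + 4)) = 5 - (-6 - 2*10) = 5 - (-6 - 20) = 5 - 1*(-26) = 5 + 26 = 31)
-2*v(L(-4), 10) = -20*10 = -2*100 = -200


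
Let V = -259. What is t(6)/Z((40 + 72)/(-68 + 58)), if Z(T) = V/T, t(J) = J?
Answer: 48/185 ≈ 0.25946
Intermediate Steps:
Z(T) = -259/T
t(6)/Z((40 + 72)/(-68 + 58)) = 6/((-259*(-68 + 58)/(40 + 72))) = 6/((-259/(112/(-10)))) = 6/((-259/(112*(-⅒)))) = 6/((-259/(-56/5))) = 6/((-259*(-5/56))) = 6/(185/8) = 6*(8/185) = 48/185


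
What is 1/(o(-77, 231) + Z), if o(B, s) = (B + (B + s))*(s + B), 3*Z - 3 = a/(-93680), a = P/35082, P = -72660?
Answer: 164324088/1948719360803 ≈ 8.4324e-5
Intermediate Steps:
a = -12110/5847 (a = -72660/35082 = -72660*1/35082 = -12110/5847 ≈ -2.0711)
Z = 164325299/164324088 (Z = 1 + (-12110/5847/(-93680))/3 = 1 + (-12110/5847*(-1/93680))/3 = 1 + (⅓)*(1211/54774696) = 1 + 1211/164324088 = 164325299/164324088 ≈ 1.0000)
o(B, s) = (B + s)*(s + 2*B) (o(B, s) = (s + 2*B)*(B + s) = (B + s)*(s + 2*B))
1/(o(-77, 231) + Z) = 1/((231² + 2*(-77)² + 3*(-77)*231) + 164325299/164324088) = 1/((53361 + 2*5929 - 53361) + 164325299/164324088) = 1/((53361 + 11858 - 53361) + 164325299/164324088) = 1/(11858 + 164325299/164324088) = 1/(1948719360803/164324088) = 164324088/1948719360803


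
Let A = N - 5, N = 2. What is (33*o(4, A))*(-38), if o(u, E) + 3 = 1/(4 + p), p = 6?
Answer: 18183/5 ≈ 3636.6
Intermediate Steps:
A = -3 (A = 2 - 5 = -3)
o(u, E) = -29/10 (o(u, E) = -3 + 1/(4 + 6) = -3 + 1/10 = -29/10)
(33*o(4, A))*(-38) = (33*(-29/10))*(-38) = -957/10*(-38) = 18183/5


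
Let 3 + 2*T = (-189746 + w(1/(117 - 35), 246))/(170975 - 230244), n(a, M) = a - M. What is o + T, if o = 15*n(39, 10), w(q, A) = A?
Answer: 51575723/118538 ≈ 435.10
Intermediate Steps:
o = 435 (o = 15*(39 - 1*10) = 15*(39 - 10) = 15*29 = 435)
T = 11693/118538 (T = -3/2 + ((-189746 + 246)/(170975 - 230244))/2 = -3/2 + (-189500/(-59269))/2 = -3/2 + (-189500*(-1/59269))/2 = -3/2 + (½)*(189500/59269) = -3/2 + 94750/59269 = 11693/118538 ≈ 0.098643)
o + T = 435 + 11693/118538 = 51575723/118538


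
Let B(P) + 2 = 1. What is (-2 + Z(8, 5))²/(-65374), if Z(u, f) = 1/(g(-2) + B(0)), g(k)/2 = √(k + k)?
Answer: -1209/18893086 - 140*I/9446543 ≈ -6.3992e-5 - 1.482e-5*I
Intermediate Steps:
B(P) = -1 (B(P) = -2 + 1 = -1)
g(k) = 2*√2*√k (g(k) = 2*√(k + k) = 2*√(2*k) = 2*(√2*√k) = 2*√2*√k)
Z(u, f) = (-1 - 4*I)/17 (Z(u, f) = 1/(2*√2*√(-2) - 1) = 1/(2*√2*(I*√2) - 1) = 1/(4*I - 1) = 1/(-1 + 4*I) = (-1 - 4*I)/17)
(-2 + Z(8, 5))²/(-65374) = (-2 + (-1/17 - 4*I/17))²/(-65374) = (-35/17 - 4*I/17)²*(-1/65374) = -(-35/17 - 4*I/17)²/65374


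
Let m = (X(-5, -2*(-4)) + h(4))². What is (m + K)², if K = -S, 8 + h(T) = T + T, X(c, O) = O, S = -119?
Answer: 33489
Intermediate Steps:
h(T) = -8 + 2*T (h(T) = -8 + (T + T) = -8 + 2*T)
K = 119 (K = -1*(-119) = 119)
m = 64 (m = (-2*(-4) + (-8 + 2*4))² = (8 + (-8 + 8))² = (8 + 0)² = 8² = 64)
(m + K)² = (64 + 119)² = 183² = 33489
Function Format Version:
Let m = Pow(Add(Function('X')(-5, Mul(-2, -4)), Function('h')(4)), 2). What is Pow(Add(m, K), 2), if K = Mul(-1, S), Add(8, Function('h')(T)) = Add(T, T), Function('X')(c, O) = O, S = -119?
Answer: 33489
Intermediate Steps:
Function('h')(T) = Add(-8, Mul(2, T)) (Function('h')(T) = Add(-8, Add(T, T)) = Add(-8, Mul(2, T)))
K = 119 (K = Mul(-1, -119) = 119)
m = 64 (m = Pow(Add(Mul(-2, -4), Add(-8, Mul(2, 4))), 2) = Pow(Add(8, Add(-8, 8)), 2) = Pow(Add(8, 0), 2) = Pow(8, 2) = 64)
Pow(Add(m, K), 2) = Pow(Add(64, 119), 2) = Pow(183, 2) = 33489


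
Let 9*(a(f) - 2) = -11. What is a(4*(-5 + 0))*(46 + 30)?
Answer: 532/9 ≈ 59.111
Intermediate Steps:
a(f) = 7/9 (a(f) = 2 + (⅑)*(-11) = 2 - 11/9 = 7/9)
a(4*(-5 + 0))*(46 + 30) = 7*(46 + 30)/9 = (7/9)*76 = 532/9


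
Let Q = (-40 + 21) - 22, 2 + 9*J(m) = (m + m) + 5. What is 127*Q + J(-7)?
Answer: -46874/9 ≈ -5208.2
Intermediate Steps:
J(m) = ⅓ + 2*m/9 (J(m) = -2/9 + ((m + m) + 5)/9 = -2/9 + (2*m + 5)/9 = -2/9 + (5 + 2*m)/9 = -2/9 + (5/9 + 2*m/9) = ⅓ + 2*m/9)
Q = -41 (Q = -19 - 22 = -41)
127*Q + J(-7) = 127*(-41) + (⅓ + (2/9)*(-7)) = -5207 + (⅓ - 14/9) = -5207 - 11/9 = -46874/9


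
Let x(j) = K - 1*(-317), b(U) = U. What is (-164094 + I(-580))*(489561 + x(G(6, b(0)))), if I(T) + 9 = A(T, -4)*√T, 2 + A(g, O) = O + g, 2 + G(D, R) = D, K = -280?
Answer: -80344500594 - 573808856*I*√145 ≈ -8.0345e+10 - 6.9096e+9*I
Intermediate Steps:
G(D, R) = -2 + D
A(g, O) = -2 + O + g (A(g, O) = -2 + (O + g) = -2 + O + g)
x(j) = 37 (x(j) = -280 - 1*(-317) = -280 + 317 = 37)
I(T) = -9 + √T*(-6 + T) (I(T) = -9 + (-2 - 4 + T)*√T = -9 + (-6 + T)*√T = -9 + √T*(-6 + T))
(-164094 + I(-580))*(489561 + x(G(6, b(0)))) = (-164094 + (-9 + √(-580)*(-6 - 580)))*(489561 + 37) = (-164094 + (-9 + (2*I*√145)*(-586)))*489598 = (-164094 + (-9 - 1172*I*√145))*489598 = (-164103 - 1172*I*√145)*489598 = -80344500594 - 573808856*I*√145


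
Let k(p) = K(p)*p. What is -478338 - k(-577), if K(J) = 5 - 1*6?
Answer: -478915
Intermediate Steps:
K(J) = -1 (K(J) = 5 - 6 = -1)
k(p) = -p
-478338 - k(-577) = -478338 - (-1)*(-577) = -478338 - 1*577 = -478338 - 577 = -478915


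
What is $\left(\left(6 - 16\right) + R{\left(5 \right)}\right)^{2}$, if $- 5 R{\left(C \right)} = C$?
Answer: $121$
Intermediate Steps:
$R{\left(C \right)} = - \frac{C}{5}$
$\left(\left(6 - 16\right) + R{\left(5 \right)}\right)^{2} = \left(\left(6 - 16\right) - 1\right)^{2} = \left(-10 - 1\right)^{2} = \left(-11\right)^{2} = 121$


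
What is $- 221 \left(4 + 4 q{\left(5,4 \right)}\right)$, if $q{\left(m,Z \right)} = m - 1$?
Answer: $-4420$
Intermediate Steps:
$q{\left(m,Z \right)} = -1 + m$
$- 221 \left(4 + 4 q{\left(5,4 \right)}\right) = - 221 \left(4 + 4 \left(-1 + 5\right)\right) = - 221 \left(4 + 4 \cdot 4\right) = - 221 \left(4 + 16\right) = \left(-221\right) 20 = -4420$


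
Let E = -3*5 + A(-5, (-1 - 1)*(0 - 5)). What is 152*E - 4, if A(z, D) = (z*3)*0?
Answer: -2284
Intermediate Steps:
A(z, D) = 0 (A(z, D) = (3*z)*0 = 0)
E = -15 (E = -3*5 + 0 = -15 + 0 = -15)
152*E - 4 = 152*(-15) - 4 = -2280 - 4 = -2284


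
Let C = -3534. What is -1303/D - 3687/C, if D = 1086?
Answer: -50060/319827 ≈ -0.15652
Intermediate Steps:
-1303/D - 3687/C = -1303/1086 - 3687/(-3534) = -1303*1/1086 - 3687*(-1/3534) = -1303/1086 + 1229/1178 = -50060/319827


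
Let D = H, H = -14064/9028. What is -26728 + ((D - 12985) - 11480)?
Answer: -115546117/2257 ≈ -51195.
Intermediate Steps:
H = -3516/2257 (H = -14064*1/9028 = -3516/2257 ≈ -1.5578)
D = -3516/2257 ≈ -1.5578
-26728 + ((D - 12985) - 11480) = -26728 + ((-3516/2257 - 12985) - 11480) = -26728 + (-29310661/2257 - 11480) = -26728 - 55221021/2257 = -115546117/2257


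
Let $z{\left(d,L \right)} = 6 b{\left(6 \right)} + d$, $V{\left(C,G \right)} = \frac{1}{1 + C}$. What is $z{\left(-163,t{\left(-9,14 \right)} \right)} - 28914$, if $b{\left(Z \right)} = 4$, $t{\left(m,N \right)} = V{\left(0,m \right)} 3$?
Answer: $-29053$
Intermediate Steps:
$t{\left(m,N \right)} = 3$ ($t{\left(m,N \right)} = \frac{1}{1 + 0} \cdot 3 = 1^{-1} \cdot 3 = 1 \cdot 3 = 3$)
$z{\left(d,L \right)} = 24 + d$ ($z{\left(d,L \right)} = 6 \cdot 4 + d = 24 + d$)
$z{\left(-163,t{\left(-9,14 \right)} \right)} - 28914 = \left(24 - 163\right) - 28914 = -139 - 28914 = -29053$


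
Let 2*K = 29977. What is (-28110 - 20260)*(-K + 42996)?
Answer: -1354722775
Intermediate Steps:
K = 29977/2 (K = (1/2)*29977 = 29977/2 ≈ 14989.)
(-28110 - 20260)*(-K + 42996) = (-28110 - 20260)*(-1*29977/2 + 42996) = -48370*(-29977/2 + 42996) = -48370*56015/2 = -1354722775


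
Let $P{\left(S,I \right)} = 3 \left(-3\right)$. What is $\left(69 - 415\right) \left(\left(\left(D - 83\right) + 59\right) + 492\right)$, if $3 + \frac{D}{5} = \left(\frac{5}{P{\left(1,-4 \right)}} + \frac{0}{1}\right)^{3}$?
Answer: $- \frac{114045752}{729} \approx -1.5644 \cdot 10^{5}$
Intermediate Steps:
$P{\left(S,I \right)} = -9$
$D = - \frac{11560}{729}$ ($D = -15 + 5 \left(\frac{5}{-9} + \frac{0}{1}\right)^{3} = -15 + 5 \left(5 \left(- \frac{1}{9}\right) + 0 \cdot 1\right)^{3} = -15 + 5 \left(- \frac{5}{9} + 0\right)^{3} = -15 + 5 \left(- \frac{5}{9}\right)^{3} = -15 + 5 \left(- \frac{125}{729}\right) = -15 - \frac{625}{729} = - \frac{11560}{729} \approx -15.857$)
$\left(69 - 415\right) \left(\left(\left(D - 83\right) + 59\right) + 492\right) = \left(69 - 415\right) \left(\left(\left(- \frac{11560}{729} - 83\right) + 59\right) + 492\right) = - 346 \left(\left(- \frac{72067}{729} + 59\right) + 492\right) = - 346 \left(- \frac{29056}{729} + 492\right) = \left(-346\right) \frac{329612}{729} = - \frac{114045752}{729}$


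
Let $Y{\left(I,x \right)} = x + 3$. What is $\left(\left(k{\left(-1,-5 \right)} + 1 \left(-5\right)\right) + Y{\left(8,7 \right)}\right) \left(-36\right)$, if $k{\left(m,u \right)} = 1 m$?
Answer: $-144$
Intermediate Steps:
$k{\left(m,u \right)} = m$
$Y{\left(I,x \right)} = 3 + x$
$\left(\left(k{\left(-1,-5 \right)} + 1 \left(-5\right)\right) + Y{\left(8,7 \right)}\right) \left(-36\right) = \left(\left(-1 + 1 \left(-5\right)\right) + \left(3 + 7\right)\right) \left(-36\right) = \left(\left(-1 - 5\right) + 10\right) \left(-36\right) = \left(-6 + 10\right) \left(-36\right) = 4 \left(-36\right) = -144$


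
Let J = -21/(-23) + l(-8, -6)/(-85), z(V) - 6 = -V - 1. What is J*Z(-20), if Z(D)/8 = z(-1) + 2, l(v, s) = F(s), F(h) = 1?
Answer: 112768/1955 ≈ 57.682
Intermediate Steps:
z(V) = 5 - V (z(V) = 6 + (-V - 1) = 6 + (-1 - V) = 5 - V)
l(v, s) = 1
Z(D) = 64 (Z(D) = 8*((5 - 1*(-1)) + 2) = 8*((5 + 1) + 2) = 8*(6 + 2) = 8*8 = 64)
J = 1762/1955 (J = -21/(-23) + 1/(-85) = -21*(-1/23) + 1*(-1/85) = 21/23 - 1/85 = 1762/1955 ≈ 0.90128)
J*Z(-20) = (1762/1955)*64 = 112768/1955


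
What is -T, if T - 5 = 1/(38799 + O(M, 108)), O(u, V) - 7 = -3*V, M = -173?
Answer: -192411/38482 ≈ -5.0000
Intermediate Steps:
O(u, V) = 7 - 3*V
T = 192411/38482 (T = 5 + 1/(38799 + (7 - 3*108)) = 5 + 1/(38799 + (7 - 324)) = 5 + 1/(38799 - 317) = 5 + 1/38482 = 192411/38482 ≈ 5.0000)
-T = -1*192411/38482 = -192411/38482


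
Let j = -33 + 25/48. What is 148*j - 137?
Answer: -59327/12 ≈ -4943.9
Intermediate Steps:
j = -1559/48 (j = -33 + 25*(1/48) = -33 + 25/48 = -1559/48 ≈ -32.479)
148*j - 137 = 148*(-1559/48) - 137 = -57683/12 - 137 = -59327/12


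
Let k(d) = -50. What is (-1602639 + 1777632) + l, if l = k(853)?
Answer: 174943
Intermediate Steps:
l = -50
(-1602639 + 1777632) + l = (-1602639 + 1777632) - 50 = 174993 - 50 = 174943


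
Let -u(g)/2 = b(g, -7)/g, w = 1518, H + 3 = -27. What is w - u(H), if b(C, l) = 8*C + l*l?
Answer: 22961/15 ≈ 1530.7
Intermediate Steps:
H = -30 (H = -3 - 27 = -30)
b(C, l) = l² + 8*C (b(C, l) = 8*C + l² = l² + 8*C)
u(g) = -2*(49 + 8*g)/g (u(g) = -2*((-7)² + 8*g)/g = -2*(49 + 8*g)/g)
w - u(H) = 1518 - (-16 - 98/(-30)) = 1518 - (-16 - 98*(-1/30)) = 1518 - (-16 + 49/15) = 1518 - 1*(-191/15) = 1518 + 191/15 = 22961/15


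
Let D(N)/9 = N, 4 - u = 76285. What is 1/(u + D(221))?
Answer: -1/74292 ≈ -1.3460e-5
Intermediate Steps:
u = -76281 (u = 4 - 1*76285 = 4 - 76285 = -76281)
D(N) = 9*N
1/(u + D(221)) = 1/(-76281 + 9*221) = 1/(-76281 + 1989) = 1/(-74292) = -1/74292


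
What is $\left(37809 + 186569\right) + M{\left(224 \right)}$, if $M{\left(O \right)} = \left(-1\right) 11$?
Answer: $224367$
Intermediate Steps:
$M{\left(O \right)} = -11$
$\left(37809 + 186569\right) + M{\left(224 \right)} = \left(37809 + 186569\right) - 11 = 224378 - 11 = 224367$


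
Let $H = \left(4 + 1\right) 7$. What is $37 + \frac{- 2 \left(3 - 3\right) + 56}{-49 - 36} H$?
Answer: $\frac{237}{17} \approx 13.941$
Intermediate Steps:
$H = 35$ ($H = 5 \cdot 7 = 35$)
$37 + \frac{- 2 \left(3 - 3\right) + 56}{-49 - 36} H = 37 + \frac{- 2 \left(3 - 3\right) + 56}{-49 - 36} \cdot 35 = 37 + \frac{\left(-2\right) 0 + 56}{-85} \cdot 35 = 37 + \left(0 + 56\right) \left(- \frac{1}{85}\right) 35 = 37 + 56 \left(- \frac{1}{85}\right) 35 = 37 - \frac{392}{17} = \frac{237}{17}$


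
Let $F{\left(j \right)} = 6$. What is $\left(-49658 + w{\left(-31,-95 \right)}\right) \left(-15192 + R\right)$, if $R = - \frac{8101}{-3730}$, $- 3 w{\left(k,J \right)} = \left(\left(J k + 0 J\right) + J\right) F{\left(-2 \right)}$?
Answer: $\frac{1568238415061}{1865} \approx 8.4088 \cdot 10^{8}$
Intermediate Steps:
$w{\left(k,J \right)} = - 2 J - 2 J k$ ($w{\left(k,J \right)} = - \frac{\left(\left(J k + 0 J\right) + J\right) 6}{3} = - \frac{\left(\left(J k + 0\right) + J\right) 6}{3} = - \frac{\left(J k + J\right) 6}{3} = - \frac{\left(J + J k\right) 6}{3} = - \frac{6 J + 6 J k}{3} = - 2 J - 2 J k$)
$R = \frac{8101}{3730}$ ($R = \left(-8101\right) \left(- \frac{1}{3730}\right) = \frac{8101}{3730} \approx 2.1718$)
$\left(-49658 + w{\left(-31,-95 \right)}\right) \left(-15192 + R\right) = \left(-49658 - - 190 \left(1 - 31\right)\right) \left(-15192 + \frac{8101}{3730}\right) = \left(-49658 - \left(-190\right) \left(-30\right)\right) \left(- \frac{56658059}{3730}\right) = \left(-49658 - 5700\right) \left(- \frac{56658059}{3730}\right) = \left(-55358\right) \left(- \frac{56658059}{3730}\right) = \frac{1568238415061}{1865}$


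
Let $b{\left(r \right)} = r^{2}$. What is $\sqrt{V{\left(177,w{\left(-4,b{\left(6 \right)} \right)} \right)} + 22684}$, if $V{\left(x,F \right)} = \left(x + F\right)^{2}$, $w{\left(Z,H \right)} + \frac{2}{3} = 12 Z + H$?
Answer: $\frac{\sqrt{447205}}{3} \approx 222.91$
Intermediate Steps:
$w{\left(Z,H \right)} = - \frac{2}{3} + H + 12 Z$ ($w{\left(Z,H \right)} = - \frac{2}{3} + \left(12 Z + H\right) = - \frac{2}{3} + \left(H + 12 Z\right) = - \frac{2}{3} + H + 12 Z$)
$V{\left(x,F \right)} = \left(F + x\right)^{2}$
$\sqrt{V{\left(177,w{\left(-4,b{\left(6 \right)} \right)} \right)} + 22684} = \sqrt{\left(\left(- \frac{2}{3} + 6^{2} + 12 \left(-4\right)\right) + 177\right)^{2} + 22684} = \sqrt{\left(\left(- \frac{2}{3} + 36 - 48\right) + 177\right)^{2} + 22684} = \sqrt{\left(- \frac{38}{3} + 177\right)^{2} + 22684} = \sqrt{\left(\frac{493}{3}\right)^{2} + 22684} = \sqrt{\frac{243049}{9} + 22684} = \sqrt{\frac{447205}{9}} = \frac{\sqrt{447205}}{3}$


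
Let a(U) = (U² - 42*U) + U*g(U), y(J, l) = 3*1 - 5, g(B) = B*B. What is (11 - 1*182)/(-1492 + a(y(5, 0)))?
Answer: 171/1412 ≈ 0.12110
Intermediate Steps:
g(B) = B²
y(J, l) = -2 (y(J, l) = 3 - 5 = -2)
a(U) = U² + U³ - 42*U (a(U) = (U² - 42*U) + U*U² = (U² - 42*U) + U³ = U² + U³ - 42*U)
(11 - 1*182)/(-1492 + a(y(5, 0))) = (11 - 1*182)/(-1492 - 2*(-42 - 2 + (-2)²)) = (11 - 182)/(-1492 - 2*(-42 - 2 + 4)) = -171/(-1492 - 2*(-40)) = -171/(-1492 + 80) = -171/(-1412) = -171*(-1/1412) = 171/1412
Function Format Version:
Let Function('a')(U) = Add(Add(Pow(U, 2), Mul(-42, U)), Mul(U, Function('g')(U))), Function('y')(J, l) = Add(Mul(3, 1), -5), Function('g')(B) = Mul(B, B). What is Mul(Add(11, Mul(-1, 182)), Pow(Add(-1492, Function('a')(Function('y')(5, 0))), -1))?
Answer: Rational(171, 1412) ≈ 0.12110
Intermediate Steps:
Function('g')(B) = Pow(B, 2)
Function('y')(J, l) = -2 (Function('y')(J, l) = Add(3, -5) = -2)
Function('a')(U) = Add(Pow(U, 2), Pow(U, 3), Mul(-42, U)) (Function('a')(U) = Add(Add(Pow(U, 2), Mul(-42, U)), Mul(U, Pow(U, 2))) = Add(Add(Pow(U, 2), Mul(-42, U)), Pow(U, 3)) = Add(Pow(U, 2), Pow(U, 3), Mul(-42, U)))
Mul(Add(11, Mul(-1, 182)), Pow(Add(-1492, Function('a')(Function('y')(5, 0))), -1)) = Mul(Add(11, Mul(-1, 182)), Pow(Add(-1492, Mul(-2, Add(-42, -2, Pow(-2, 2)))), -1)) = Mul(Add(11, -182), Pow(Add(-1492, Mul(-2, Add(-42, -2, 4))), -1)) = Mul(-171, Pow(Add(-1492, Mul(-2, -40)), -1)) = Mul(-171, Pow(Add(-1492, 80), -1)) = Mul(-171, Pow(-1412, -1)) = Mul(-171, Rational(-1, 1412)) = Rational(171, 1412)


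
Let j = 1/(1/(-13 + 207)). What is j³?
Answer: 7301384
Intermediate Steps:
j = 194 (j = 1/(1/194) = 194)
j³ = 194³ = 7301384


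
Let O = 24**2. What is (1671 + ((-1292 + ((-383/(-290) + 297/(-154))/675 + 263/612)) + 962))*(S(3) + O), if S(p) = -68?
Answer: 7936884992213/11647125 ≈ 6.8145e+5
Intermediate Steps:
O = 576
(1671 + ((-1292 + ((-383/(-290) + 297/(-154))/675 + 263/612)) + 962))*(S(3) + O) = (1671 + ((-1292 + ((-383/(-290) + 297/(-154))/675 + 263/612)) + 962))*(-68 + 576) = (1671 + ((-1292 + ((-383*(-1/290) + 297*(-1/154))*(1/675) + 263*(1/612))) + 962))*508 = (1671 + ((-1292 + ((383/290 - 27/14)*(1/675) + 263/612)) + 962))*508 = (1671 + ((-1292 + (-617/1015*1/675 + 263/612)) + 962))*508 = (1671 + ((-1292 + (-617/685125 + 263/612)) + 962))*508 = (1671 + ((-1292 + 19978919/46588500) + 962))*508 = (1671 + (-60172363081/46588500 + 962))*508 = (1671 - 15354226081/46588500)*508 = (62495157419/46588500)*508 = 7936884992213/11647125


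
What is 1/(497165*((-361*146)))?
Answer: -1/26203578490 ≈ -3.8163e-11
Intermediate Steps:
1/(497165*((-361*146))) = (1/497165)/(-52706) = (1/497165)*(-1/52706) = -1/26203578490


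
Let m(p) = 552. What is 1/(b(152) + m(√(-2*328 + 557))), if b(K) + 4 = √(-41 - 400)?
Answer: 548/300745 - 21*I/300745 ≈ 0.0018221 - 6.9827e-5*I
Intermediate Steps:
b(K) = -4 + 21*I (b(K) = -4 + √(-41 - 400) = -4 + √(-441) = -4 + 21*I)
1/(b(152) + m(√(-2*328 + 557))) = 1/((-4 + 21*I) + 552) = 1/(548 + 21*I) = (548 - 21*I)/300745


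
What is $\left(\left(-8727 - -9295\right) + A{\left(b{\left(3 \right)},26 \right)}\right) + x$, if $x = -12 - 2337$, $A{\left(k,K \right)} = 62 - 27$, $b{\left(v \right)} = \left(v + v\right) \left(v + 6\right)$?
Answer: $-1746$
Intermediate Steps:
$b{\left(v \right)} = 2 v \left(6 + v\right)$
$A{\left(k,K \right)} = 35$ ($A{\left(k,K \right)} = 62 - 27 = 35$)
$x = -2349$ ($x = -12 - 2337 = -2349$)
$\left(\left(-8727 - -9295\right) + A{\left(b{\left(3 \right)},26 \right)}\right) + x = \left(\left(-8727 - -9295\right) + 35\right) - 2349 = \left(\left(-8727 + 9295\right) + 35\right) - 2349 = \left(568 + 35\right) - 2349 = 603 - 2349 = -1746$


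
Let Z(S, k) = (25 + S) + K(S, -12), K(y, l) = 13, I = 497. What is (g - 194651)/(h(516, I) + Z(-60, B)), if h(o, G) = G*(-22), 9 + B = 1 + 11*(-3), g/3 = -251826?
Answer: 950129/10956 ≈ 86.722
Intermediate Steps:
g = -755478 (g = 3*(-251826) = -755478)
B = -41 (B = -9 + (1 + 11*(-3)) = -9 + (1 - 33) = -9 - 32 = -41)
h(o, G) = -22*G
Z(S, k) = 38 + S (Z(S, k) = (25 + S) + 13 = 38 + S)
(g - 194651)/(h(516, I) + Z(-60, B)) = (-755478 - 194651)/(-22*497 + (38 - 60)) = -950129/(-10934 - 22) = -950129/(-10956) = -950129*(-1/10956) = 950129/10956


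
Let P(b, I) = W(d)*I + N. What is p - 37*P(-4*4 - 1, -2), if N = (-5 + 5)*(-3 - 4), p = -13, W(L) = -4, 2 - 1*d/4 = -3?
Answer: -309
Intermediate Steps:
d = 20 (d = 8 - 4*(-3) = 8 + 12 = 20)
N = 0 (N = 0*(-7) = 0)
P(b, I) = -4*I (P(b, I) = -4*I + 0 = -4*I)
p - 37*P(-4*4 - 1, -2) = -13 - (-148)*(-2) = -13 - 37*8 = -13 - 296 = -309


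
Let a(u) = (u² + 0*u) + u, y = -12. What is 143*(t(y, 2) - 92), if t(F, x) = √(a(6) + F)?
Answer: -13156 + 143*√30 ≈ -12373.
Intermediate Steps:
a(u) = u + u² (a(u) = (u² + 0) + u = u² + u = u + u²)
t(F, x) = √(42 + F) (t(F, x) = √(6*(1 + 6) + F) = √(6*7 + F) = √(42 + F))
143*(t(y, 2) - 92) = 143*(√(42 - 12) - 92) = 143*(√30 - 92) = 143*(-92 + √30) = -13156 + 143*√30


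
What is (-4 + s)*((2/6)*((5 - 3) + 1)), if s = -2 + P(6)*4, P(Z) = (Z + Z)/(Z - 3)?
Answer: 10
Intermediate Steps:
P(Z) = 2*Z/(-3 + Z) (P(Z) = (2*Z)/(-3 + Z) = 2*Z/(-3 + Z))
s = 14 (s = -2 + (2*6/(-3 + 6))*4 = -2 + (2*6/3)*4 = -2 + (2*6*(⅓))*4 = -2 + 4*4 = -2 + 16 = 14)
(-4 + s)*((2/6)*((5 - 3) + 1)) = (-4 + 14)*((2/6)*((5 - 3) + 1)) = 10*((2*(⅙))*(2 + 1)) = 10*((⅓)*3) = 10*1 = 10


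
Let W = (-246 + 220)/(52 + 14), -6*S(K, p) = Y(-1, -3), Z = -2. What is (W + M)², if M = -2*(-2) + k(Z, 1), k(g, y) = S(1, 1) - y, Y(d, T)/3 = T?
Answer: 73441/4356 ≈ 16.860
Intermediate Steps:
Y(d, T) = 3*T
S(K, p) = 3/2 (S(K, p) = -(-3)/2 = -⅙*(-9) = 3/2)
k(g, y) = 3/2 - y
W = -13/33 (W = -26/66 = -26*1/66 = -13/33 ≈ -0.39394)
M = 9/2 (M = -2*(-2) + (3/2 - 1*1) = 4 + (3/2 - 1) = 4 + ½ = 9/2 ≈ 4.5000)
(W + M)² = (-13/33 + 9/2)² = (271/66)² = 73441/4356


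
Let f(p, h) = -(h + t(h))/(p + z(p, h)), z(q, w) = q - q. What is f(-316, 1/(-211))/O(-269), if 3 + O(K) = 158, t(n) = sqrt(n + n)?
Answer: -1/10334780 + I*sqrt(422)/10334780 ≈ -9.6761e-8 + 1.9877e-6*I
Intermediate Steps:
t(n) = sqrt(2)*sqrt(n) (t(n) = sqrt(2*n) = sqrt(2)*sqrt(n))
O(K) = 155 (O(K) = -3 + 158 = 155)
z(q, w) = 0
f(p, h) = -(h + sqrt(2)*sqrt(h))/p (f(p, h) = -(h + sqrt(2)*sqrt(h))/(p + 0) = -(h + sqrt(2)*sqrt(h))/p)
f(-316, 1/(-211))/O(-269) = ((-1/(-211) - sqrt(2)*sqrt(1/(-211)))/(-316))/155 = -(-1*(-1/211) - sqrt(2)*sqrt(-1/211))/316*(1/155) = -(1/211 - sqrt(2)*I*sqrt(211)/211)/316*(1/155) = -(1/211 - I*sqrt(422)/211)/316*(1/155) = (-1/66676 + I*sqrt(422)/66676)*(1/155) = -1/10334780 + I*sqrt(422)/10334780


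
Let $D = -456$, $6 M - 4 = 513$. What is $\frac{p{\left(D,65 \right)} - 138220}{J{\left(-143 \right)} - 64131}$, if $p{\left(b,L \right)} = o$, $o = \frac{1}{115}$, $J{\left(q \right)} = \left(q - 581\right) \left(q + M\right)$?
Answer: $\frac{47685897}{7929365} \approx 6.0138$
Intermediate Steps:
$M = \frac{517}{6}$ ($M = \frac{2}{3} + \frac{1}{6} \cdot 513 = \frac{2}{3} + \frac{171}{2} = \frac{517}{6} \approx 86.167$)
$J{\left(q \right)} = \left(-581 + q\right) \left(\frac{517}{6} + q\right)$ ($J{\left(q \right)} = \left(q - 581\right) \left(q + \frac{517}{6}\right) = \left(-581 + q\right) \left(\frac{517}{6} + q\right)$)
$o = \frac{1}{115} \approx 0.0086956$
$p{\left(b,L \right)} = \frac{1}{115}$
$\frac{p{\left(D,65 \right)} - 138220}{J{\left(-143 \right)} - 64131} = \frac{\frac{1}{115} - 138220}{\left(- \frac{300377}{6} + \left(-143\right)^{2} - - \frac{424567}{6}\right) - 64131} = - \frac{15895299}{115 \left(\left(- \frac{300377}{6} + 20449 + \frac{424567}{6}\right) - 64131\right)} = - \frac{15895299}{115 \left(\frac{123442}{3} - 64131\right)} = - \frac{15895299}{115 \left(- \frac{68951}{3}\right)} = \left(- \frac{15895299}{115}\right) \left(- \frac{3}{68951}\right) = \frac{47685897}{7929365}$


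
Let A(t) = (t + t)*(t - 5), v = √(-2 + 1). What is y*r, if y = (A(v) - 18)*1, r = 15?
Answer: -300 - 150*I ≈ -300.0 - 150.0*I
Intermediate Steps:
v = I (v = √(-1) = I ≈ 1.0*I)
A(t) = 2*t*(-5 + t) (A(t) = (2*t)*(-5 + t) = 2*t*(-5 + t))
y = -18 + 2*I*(-5 + I) (y = (2*I*(-5 + I) - 18)*1 = (-18 + 2*I*(-5 + I))*1 = -18 + 2*I*(-5 + I) ≈ -20.0 - 10.0*I)
y*r = (-20 - 10*I)*15 = -300 - 150*I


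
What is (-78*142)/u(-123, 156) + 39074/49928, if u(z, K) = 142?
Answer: -1927655/24964 ≈ -77.217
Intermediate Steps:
(-78*142)/u(-123, 156) + 39074/49928 = -78*142/142 + 39074/49928 = -11076*1/142 + 39074*(1/49928) = -78 + 19537/24964 = -1927655/24964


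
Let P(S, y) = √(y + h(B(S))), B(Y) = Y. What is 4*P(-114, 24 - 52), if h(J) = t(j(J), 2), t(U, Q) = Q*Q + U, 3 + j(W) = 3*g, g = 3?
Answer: 12*I*√2 ≈ 16.971*I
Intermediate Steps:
j(W) = 6 (j(W) = -3 + 3*3 = -3 + 9 = 6)
t(U, Q) = U + Q² (t(U, Q) = Q² + U = U + Q²)
h(J) = 10 (h(J) = 6 + 2² = 6 + 4 = 10)
P(S, y) = √(10 + y) (P(S, y) = √(y + 10) = √(10 + y))
4*P(-114, 24 - 52) = 4*√(10 + (24 - 52)) = 4*√(10 - 28) = 4*√(-18) = 4*(3*I*√2) = 12*I*√2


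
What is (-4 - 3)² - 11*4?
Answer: 5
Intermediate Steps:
(-4 - 3)² - 11*4 = (-7)² - 44 = 49 - 44 = 5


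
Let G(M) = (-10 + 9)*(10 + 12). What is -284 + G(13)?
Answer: -306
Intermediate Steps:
G(M) = -22 (G(M) = -1*22 = -22)
-284 + G(13) = -284 - 22 = -306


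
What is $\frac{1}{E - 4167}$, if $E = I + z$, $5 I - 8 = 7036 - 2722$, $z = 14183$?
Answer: $\frac{5}{54402} \approx 9.1908 \cdot 10^{-5}$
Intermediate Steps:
$I = \frac{4322}{5}$ ($I = \frac{8}{5} + \frac{7036 - 2722}{5} = \frac{8}{5} + \frac{1}{5} \cdot 4314 = \frac{8}{5} + \frac{4314}{5} = \frac{4322}{5} \approx 864.4$)
$E = \frac{75237}{5}$ ($E = \frac{4322}{5} + 14183 = \frac{75237}{5} \approx 15047.0$)
$\frac{1}{E - 4167} = \frac{1}{\frac{75237}{5} - 4167} = \frac{1}{\frac{54402}{5}} = \frac{5}{54402}$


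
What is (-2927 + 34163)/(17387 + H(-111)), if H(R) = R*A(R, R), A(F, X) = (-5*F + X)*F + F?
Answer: 7809/1375058 ≈ 0.0056790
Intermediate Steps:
A(F, X) = F + F*(X - 5*F) (A(F, X) = (X - 5*F)*F + F = F*(X - 5*F) + F = F + F*(X - 5*F))
H(R) = R²*(1 - 4*R) (H(R) = R*(R*(1 + R - 5*R)) = R*(R*(1 - 4*R)) = R²*(1 - 4*R))
(-2927 + 34163)/(17387 + H(-111)) = (-2927 + 34163)/(17387 + (-111)²*(1 - 4*(-111))) = 31236/(17387 + 12321*(1 + 444)) = 31236/(17387 + 12321*445) = 31236/(17387 + 5482845) = 31236/5500232 = 31236*(1/5500232) = 7809/1375058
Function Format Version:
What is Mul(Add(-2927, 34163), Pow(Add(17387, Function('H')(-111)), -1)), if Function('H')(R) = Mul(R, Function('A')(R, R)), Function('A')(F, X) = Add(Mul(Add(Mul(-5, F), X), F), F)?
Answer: Rational(7809, 1375058) ≈ 0.0056790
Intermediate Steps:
Function('A')(F, X) = Add(F, Mul(F, Add(X, Mul(-5, F)))) (Function('A')(F, X) = Add(Mul(Add(X, Mul(-5, F)), F), F) = Add(Mul(F, Add(X, Mul(-5, F))), F) = Add(F, Mul(F, Add(X, Mul(-5, F)))))
Function('H')(R) = Mul(Pow(R, 2), Add(1, Mul(-4, R))) (Function('H')(R) = Mul(R, Mul(R, Add(1, R, Mul(-5, R)))) = Mul(R, Mul(R, Add(1, Mul(-4, R)))) = Mul(Pow(R, 2), Add(1, Mul(-4, R))))
Mul(Add(-2927, 34163), Pow(Add(17387, Function('H')(-111)), -1)) = Mul(Add(-2927, 34163), Pow(Add(17387, Mul(Pow(-111, 2), Add(1, Mul(-4, -111)))), -1)) = Mul(31236, Pow(Add(17387, Mul(12321, Add(1, 444))), -1)) = Mul(31236, Pow(Add(17387, Mul(12321, 445)), -1)) = Mul(31236, Pow(Add(17387, 5482845), -1)) = Mul(31236, Pow(5500232, -1)) = Mul(31236, Rational(1, 5500232)) = Rational(7809, 1375058)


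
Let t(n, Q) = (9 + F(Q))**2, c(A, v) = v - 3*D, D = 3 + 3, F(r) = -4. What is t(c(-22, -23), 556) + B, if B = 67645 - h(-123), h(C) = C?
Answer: 67793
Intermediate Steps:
D = 6
B = 67768 (B = 67645 - 1*(-123) = 67645 + 123 = 67768)
c(A, v) = -18 + v (c(A, v) = v - 3*6 = v - 18 = -18 + v)
t(n, Q) = 25 (t(n, Q) = (9 - 4)**2 = 5**2 = 25)
t(c(-22, -23), 556) + B = 25 + 67768 = 67793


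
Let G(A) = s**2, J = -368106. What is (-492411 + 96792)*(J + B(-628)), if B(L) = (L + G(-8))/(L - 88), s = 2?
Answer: 26067659526342/179 ≈ 1.4563e+11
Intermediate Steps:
G(A) = 4 (G(A) = 2**2 = 4)
B(L) = (4 + L)/(-88 + L) (B(L) = (L + 4)/(L - 88) = (4 + L)/(-88 + L))
(-492411 + 96792)*(J + B(-628)) = (-492411 + 96792)*(-368106 + (4 - 628)/(-88 - 628)) = -395619*(-368106 - 624/(-716)) = -395619*(-368106 - 1/716*(-624)) = -395619*(-368106 + 156/179) = -395619*(-65890818/179) = 26067659526342/179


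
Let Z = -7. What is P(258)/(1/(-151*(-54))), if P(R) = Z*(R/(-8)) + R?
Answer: 7888995/2 ≈ 3.9445e+6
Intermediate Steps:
P(R) = 15*R/8 (P(R) = -7*R/(-8) + R = -7*R*(-1)/8 + R = -(-7)*R/8 + R = 7*R/8 + R = 15*R/8)
P(258)/(1/(-151*(-54))) = ((15/8)*258)/(1/(-151*(-54))) = 1935/(4*(1/8154)) = (1935/4)*8154 = 7888995/2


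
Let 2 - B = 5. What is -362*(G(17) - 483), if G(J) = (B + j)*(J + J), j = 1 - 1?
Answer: 211770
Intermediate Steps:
B = -3 (B = 2 - 1*5 = 2 - 5 = -3)
j = 0
G(J) = -6*J (G(J) = (-3 + 0)*(J + J) = -6*J)
-362*(G(17) - 483) = -362*(-6*17 - 483) = -362*(-102 - 483) = -362*(-585) = 211770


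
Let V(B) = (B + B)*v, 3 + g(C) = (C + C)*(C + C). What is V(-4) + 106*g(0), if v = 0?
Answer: -318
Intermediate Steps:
g(C) = -3 + 4*C² (g(C) = -3 + (C + C)*(C + C) = -3 + (2*C)*(2*C) = -3 + 4*C²)
V(B) = 0 (V(B) = (B + B)*0 = (2*B)*0 = 0)
V(-4) + 106*g(0) = 0 + 106*(-3 + 4*0²) = 0 + 106*(-3 + 4*0) = 0 + 106*(-3 + 0) = 0 + 106*(-3) = 0 - 318 = -318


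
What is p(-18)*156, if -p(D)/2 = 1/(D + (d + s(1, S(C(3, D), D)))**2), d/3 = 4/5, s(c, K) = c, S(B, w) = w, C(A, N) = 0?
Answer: 7800/161 ≈ 48.447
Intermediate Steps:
d = 12/5 (d = 3*(4/5) = 12/5 ≈ 2.4000)
p(D) = -2/(289/25 + D) (p(D) = -2/(D + (12/5 + 1)**2) = -2/(D + (17/5)**2) = -2/(D + 289/25) = -2/(289/25 + D))
p(-18)*156 = -50/(289 + 25*(-18))*156 = -50/(289 - 450)*156 = -50/(-161)*156 = -50*(-1/161)*156 = (50/161)*156 = 7800/161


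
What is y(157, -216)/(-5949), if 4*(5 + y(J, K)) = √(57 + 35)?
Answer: 5/5949 - √23/11898 ≈ 0.00043740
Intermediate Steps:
y(J, K) = -5 + √23/2 (y(J, K) = -5 + √(57 + 35)/4 = -5 + √92/4 = -5 + (2*√23)/4 = -5 + √23/2)
y(157, -216)/(-5949) = (-5 + √23/2)/(-5949) = (-5 + √23/2)*(-1/5949) = 5/5949 - √23/11898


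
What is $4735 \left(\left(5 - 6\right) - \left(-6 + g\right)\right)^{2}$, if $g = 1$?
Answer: $75760$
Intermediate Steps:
$4735 \left(\left(5 - 6\right) - \left(-6 + g\right)\right)^{2} = 4735 \left(\left(5 - 6\right) + \left(6 - 1\right)\right)^{2} = 4735 \left(-1 + 5\right)^{2} = 4735 \cdot 4^{2} = 4735 \cdot 16 = 75760$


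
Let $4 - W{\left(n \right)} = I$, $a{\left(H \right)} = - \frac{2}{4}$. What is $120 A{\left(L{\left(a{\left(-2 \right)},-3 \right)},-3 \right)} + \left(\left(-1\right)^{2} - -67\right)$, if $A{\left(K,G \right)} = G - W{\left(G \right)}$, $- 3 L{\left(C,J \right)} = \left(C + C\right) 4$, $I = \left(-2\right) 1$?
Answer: $-1012$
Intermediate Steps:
$I = -2$
$a{\left(H \right)} = - \frac{1}{2}$ ($a{\left(H \right)} = \left(-2\right) \frac{1}{4} = - \frac{1}{2}$)
$W{\left(n \right)} = 6$ ($W{\left(n \right)} = 4 - -2 = 4 + 2 = 6$)
$L{\left(C,J \right)} = - \frac{8 C}{3}$ ($L{\left(C,J \right)} = - \frac{\left(C + C\right) 4}{3} = - \frac{2 C 4}{3} = - \frac{8 C}{3}$)
$A{\left(K,G \right)} = -6 + G$ ($A{\left(K,G \right)} = G - 6 = -6 + G$)
$120 A{\left(L{\left(a{\left(-2 \right)},-3 \right)},-3 \right)} + \left(\left(-1\right)^{2} - -67\right) = 120 \left(-6 - 3\right) + \left(\left(-1\right)^{2} - -67\right) = 120 \left(-9\right) + \left(1 + 67\right) = -1080 + 68 = -1012$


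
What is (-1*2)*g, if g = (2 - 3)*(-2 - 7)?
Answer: -18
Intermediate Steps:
g = 9 (g = -1*(-9) = 9)
(-1*2)*g = -1*2*9 = -2*9 = -18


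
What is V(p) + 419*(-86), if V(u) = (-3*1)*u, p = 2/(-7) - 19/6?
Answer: -504331/14 ≈ -36024.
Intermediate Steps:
p = -145/42 (p = 2*(-1/7) - 19*1/6 = -2/7 - 19/6 = -145/42 ≈ -3.4524)
V(u) = -3*u
V(p) + 419*(-86) = -3*(-145/42) + 419*(-86) = 145/14 - 36034 = -504331/14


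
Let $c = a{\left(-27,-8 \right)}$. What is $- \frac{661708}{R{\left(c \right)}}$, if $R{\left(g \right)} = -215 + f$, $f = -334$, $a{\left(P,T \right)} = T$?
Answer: $\frac{661708}{549} \approx 1205.3$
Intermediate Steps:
$c = -8$
$R{\left(g \right)} = -549$ ($R{\left(g \right)} = -215 - 334 = -549$)
$- \frac{661708}{R{\left(c \right)}} = - \frac{661708}{-549} = \left(-661708\right) \left(- \frac{1}{549}\right) = \frac{661708}{549}$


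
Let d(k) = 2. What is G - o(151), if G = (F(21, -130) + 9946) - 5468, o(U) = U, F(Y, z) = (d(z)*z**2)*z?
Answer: -4389673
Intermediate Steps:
F(Y, z) = 2*z**3 (F(Y, z) = (2*z**2)*z = 2*z**3)
G = -4389522 (G = (2*(-130)**3 + 9946) - 5468 = (2*(-2197000) + 9946) - 5468 = (-4394000 + 9946) - 5468 = -4384054 - 5468 = -4389522)
G - o(151) = -4389522 - 1*151 = -4389522 - 151 = -4389673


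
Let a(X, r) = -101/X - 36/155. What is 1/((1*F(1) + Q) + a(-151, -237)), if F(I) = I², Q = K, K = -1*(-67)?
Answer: 23405/1601759 ≈ 0.014612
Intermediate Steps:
a(X, r) = -36/155 - 101/X (a(X, r) = -101/X - 36*1/155 = -101/X - 36/155 = -36/155 - 101/X)
K = 67
Q = 67
1/((1*F(1) + Q) + a(-151, -237)) = 1/((1*1² + 67) + (-36/155 - 101/(-151))) = 1/((1*1 + 67) + (-36/155 - 101*(-1/151))) = 1/((1 + 67) + (-36/155 + 101/151)) = 1/(68 + 10219/23405) = 1/(1601759/23405) = 23405/1601759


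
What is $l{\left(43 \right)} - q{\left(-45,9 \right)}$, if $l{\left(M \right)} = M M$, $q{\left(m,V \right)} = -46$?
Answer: $1895$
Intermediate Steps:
$l{\left(M \right)} = M^{2}$
$l{\left(43 \right)} - q{\left(-45,9 \right)} = 43^{2} - -46 = 1849 + 46 = 1895$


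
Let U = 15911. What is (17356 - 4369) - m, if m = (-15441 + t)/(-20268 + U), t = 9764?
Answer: 56578682/4357 ≈ 12986.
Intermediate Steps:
m = 5677/4357 (m = (-15441 + 9764)/(-20268 + 15911) = -5677/(-4357) = -5677*(-1/4357) = 5677/4357 ≈ 1.3030)
(17356 - 4369) - m = (17356 - 4369) - 1*5677/4357 = 12987 - 5677/4357 = 56578682/4357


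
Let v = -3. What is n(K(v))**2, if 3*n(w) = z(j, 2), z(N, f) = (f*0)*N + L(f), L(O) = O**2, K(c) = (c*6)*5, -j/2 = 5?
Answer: 16/9 ≈ 1.7778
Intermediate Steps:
j = -10 (j = -2*5 = -10)
K(c) = 30*c (K(c) = (6*c)*5 = 30*c)
z(N, f) = f**2 (z(N, f) = (f*0)*N + f**2 = 0*N + f**2 = 0 + f**2 = f**2)
n(w) = 4/3 (n(w) = (1/3)*2**2 = (1/3)*4 = 4/3)
n(K(v))**2 = (4/3)**2 = 16/9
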